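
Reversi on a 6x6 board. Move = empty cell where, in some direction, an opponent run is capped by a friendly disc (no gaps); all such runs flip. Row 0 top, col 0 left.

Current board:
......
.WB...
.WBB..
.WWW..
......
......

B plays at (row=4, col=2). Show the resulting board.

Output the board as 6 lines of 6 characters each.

Answer: ......
.WB...
.WBB..
.WBW..
..B...
......

Derivation:
Place B at (4,2); scan 8 dirs for brackets.
Dir NW: opp run (3,1), next='.' -> no flip
Dir N: opp run (3,2) capped by B -> flip
Dir NE: opp run (3,3), next='.' -> no flip
Dir W: first cell '.' (not opp) -> no flip
Dir E: first cell '.' (not opp) -> no flip
Dir SW: first cell '.' (not opp) -> no flip
Dir S: first cell '.' (not opp) -> no flip
Dir SE: first cell '.' (not opp) -> no flip
All flips: (3,2)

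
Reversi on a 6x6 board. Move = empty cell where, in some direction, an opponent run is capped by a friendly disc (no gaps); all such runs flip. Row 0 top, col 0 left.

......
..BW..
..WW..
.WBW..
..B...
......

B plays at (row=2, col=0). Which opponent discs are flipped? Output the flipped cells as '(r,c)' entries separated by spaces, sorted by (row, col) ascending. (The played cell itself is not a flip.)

Answer: (3,1)

Derivation:
Dir NW: edge -> no flip
Dir N: first cell '.' (not opp) -> no flip
Dir NE: first cell '.' (not opp) -> no flip
Dir W: edge -> no flip
Dir E: first cell '.' (not opp) -> no flip
Dir SW: edge -> no flip
Dir S: first cell '.' (not opp) -> no flip
Dir SE: opp run (3,1) capped by B -> flip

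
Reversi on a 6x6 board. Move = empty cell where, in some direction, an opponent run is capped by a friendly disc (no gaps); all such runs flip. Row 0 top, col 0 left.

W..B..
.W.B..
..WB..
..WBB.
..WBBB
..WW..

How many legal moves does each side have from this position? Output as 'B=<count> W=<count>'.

Answer: B=4 W=7

Derivation:
-- B to move --
(0,1): no bracket -> illegal
(0,2): no bracket -> illegal
(1,0): no bracket -> illegal
(1,2): no bracket -> illegal
(2,0): no bracket -> illegal
(2,1): flips 2 -> legal
(3,1): flips 2 -> legal
(4,1): flips 2 -> legal
(5,1): flips 1 -> legal
(5,4): no bracket -> illegal
B mobility = 4
-- W to move --
(0,2): no bracket -> illegal
(0,4): flips 1 -> legal
(1,2): no bracket -> illegal
(1,4): flips 1 -> legal
(2,4): flips 2 -> legal
(2,5): flips 2 -> legal
(3,5): flips 3 -> legal
(5,4): flips 1 -> legal
(5,5): flips 2 -> legal
W mobility = 7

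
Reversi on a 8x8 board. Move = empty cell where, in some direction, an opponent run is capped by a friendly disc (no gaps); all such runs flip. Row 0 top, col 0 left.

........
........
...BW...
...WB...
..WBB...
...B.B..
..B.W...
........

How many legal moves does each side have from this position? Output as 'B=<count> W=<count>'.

Answer: B=8 W=8

Derivation:
-- B to move --
(1,3): no bracket -> illegal
(1,4): flips 1 -> legal
(1,5): no bracket -> illegal
(2,2): flips 1 -> legal
(2,5): flips 1 -> legal
(3,1): flips 1 -> legal
(3,2): flips 1 -> legal
(3,5): no bracket -> illegal
(4,1): flips 1 -> legal
(5,1): no bracket -> illegal
(5,2): no bracket -> illegal
(5,4): no bracket -> illegal
(6,3): no bracket -> illegal
(6,5): no bracket -> illegal
(7,3): flips 1 -> legal
(7,4): no bracket -> illegal
(7,5): flips 1 -> legal
B mobility = 8
-- W to move --
(1,2): no bracket -> illegal
(1,3): flips 1 -> legal
(1,4): no bracket -> illegal
(2,2): flips 1 -> legal
(2,5): no bracket -> illegal
(3,2): no bracket -> illegal
(3,5): flips 1 -> legal
(4,5): flips 2 -> legal
(4,6): flips 1 -> legal
(5,1): no bracket -> illegal
(5,2): no bracket -> illegal
(5,4): flips 2 -> legal
(5,6): no bracket -> illegal
(6,1): no bracket -> illegal
(6,3): flips 2 -> legal
(6,5): no bracket -> illegal
(6,6): flips 2 -> legal
(7,1): no bracket -> illegal
(7,2): no bracket -> illegal
(7,3): no bracket -> illegal
W mobility = 8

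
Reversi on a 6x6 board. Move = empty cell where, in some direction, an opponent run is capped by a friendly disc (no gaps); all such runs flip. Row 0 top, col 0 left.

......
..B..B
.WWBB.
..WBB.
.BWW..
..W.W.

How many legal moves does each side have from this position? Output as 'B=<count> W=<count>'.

-- B to move --
(1,0): no bracket -> illegal
(1,1): flips 1 -> legal
(1,3): no bracket -> illegal
(2,0): flips 2 -> legal
(3,0): flips 1 -> legal
(3,1): flips 1 -> legal
(4,4): flips 2 -> legal
(4,5): no bracket -> illegal
(5,1): flips 1 -> legal
(5,3): flips 1 -> legal
(5,5): no bracket -> illegal
B mobility = 7
-- W to move --
(0,1): no bracket -> illegal
(0,2): flips 1 -> legal
(0,3): flips 1 -> legal
(0,4): no bracket -> illegal
(0,5): no bracket -> illegal
(1,1): no bracket -> illegal
(1,3): flips 2 -> legal
(1,4): flips 1 -> legal
(2,5): flips 3 -> legal
(3,0): flips 1 -> legal
(3,1): no bracket -> illegal
(3,5): flips 2 -> legal
(4,0): flips 1 -> legal
(4,4): flips 1 -> legal
(4,5): no bracket -> illegal
(5,0): flips 1 -> legal
(5,1): no bracket -> illegal
W mobility = 10

Answer: B=7 W=10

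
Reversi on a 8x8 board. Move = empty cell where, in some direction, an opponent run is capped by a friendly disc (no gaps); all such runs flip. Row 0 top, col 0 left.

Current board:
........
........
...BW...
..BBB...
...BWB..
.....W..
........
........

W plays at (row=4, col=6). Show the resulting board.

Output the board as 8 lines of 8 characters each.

Answer: ........
........
...BW...
..BBB...
...BWWW.
.....W..
........
........

Derivation:
Place W at (4,6); scan 8 dirs for brackets.
Dir NW: first cell '.' (not opp) -> no flip
Dir N: first cell '.' (not opp) -> no flip
Dir NE: first cell '.' (not opp) -> no flip
Dir W: opp run (4,5) capped by W -> flip
Dir E: first cell '.' (not opp) -> no flip
Dir SW: first cell 'W' (not opp) -> no flip
Dir S: first cell '.' (not opp) -> no flip
Dir SE: first cell '.' (not opp) -> no flip
All flips: (4,5)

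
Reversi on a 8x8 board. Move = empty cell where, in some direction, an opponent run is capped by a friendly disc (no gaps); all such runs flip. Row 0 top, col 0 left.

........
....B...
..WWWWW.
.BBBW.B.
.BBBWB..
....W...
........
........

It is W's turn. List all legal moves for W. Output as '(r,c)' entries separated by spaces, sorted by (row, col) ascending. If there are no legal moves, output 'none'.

Answer: (0,3) (0,4) (0,5) (2,1) (2,7) (3,0) (4,0) (4,6) (4,7) (5,0) (5,1) (5,2) (5,3) (5,6)

Derivation:
(0,3): flips 1 -> legal
(0,4): flips 1 -> legal
(0,5): flips 1 -> legal
(1,3): no bracket -> illegal
(1,5): no bracket -> illegal
(2,0): no bracket -> illegal
(2,1): flips 2 -> legal
(2,7): flips 2 -> legal
(3,0): flips 3 -> legal
(3,5): no bracket -> illegal
(3,7): no bracket -> illegal
(4,0): flips 4 -> legal
(4,6): flips 2 -> legal
(4,7): flips 1 -> legal
(5,0): flips 2 -> legal
(5,1): flips 2 -> legal
(5,2): flips 3 -> legal
(5,3): flips 2 -> legal
(5,5): no bracket -> illegal
(5,6): flips 1 -> legal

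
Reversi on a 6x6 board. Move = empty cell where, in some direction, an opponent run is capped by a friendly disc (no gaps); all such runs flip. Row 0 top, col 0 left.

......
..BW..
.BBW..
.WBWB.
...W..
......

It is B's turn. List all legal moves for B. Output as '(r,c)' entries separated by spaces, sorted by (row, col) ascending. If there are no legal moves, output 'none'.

Answer: (0,4) (1,4) (2,4) (3,0) (4,0) (4,1) (4,4) (5,2) (5,4)

Derivation:
(0,2): no bracket -> illegal
(0,3): no bracket -> illegal
(0,4): flips 1 -> legal
(1,4): flips 2 -> legal
(2,0): no bracket -> illegal
(2,4): flips 1 -> legal
(3,0): flips 1 -> legal
(4,0): flips 1 -> legal
(4,1): flips 1 -> legal
(4,2): no bracket -> illegal
(4,4): flips 1 -> legal
(5,2): flips 1 -> legal
(5,3): no bracket -> illegal
(5,4): flips 1 -> legal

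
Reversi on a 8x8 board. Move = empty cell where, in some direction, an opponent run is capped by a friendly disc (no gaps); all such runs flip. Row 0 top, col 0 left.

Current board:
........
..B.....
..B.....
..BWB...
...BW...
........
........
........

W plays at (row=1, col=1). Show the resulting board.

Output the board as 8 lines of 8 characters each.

Answer: ........
.WB.....
..W.....
..BWB...
...BW...
........
........
........

Derivation:
Place W at (1,1); scan 8 dirs for brackets.
Dir NW: first cell '.' (not opp) -> no flip
Dir N: first cell '.' (not opp) -> no flip
Dir NE: first cell '.' (not opp) -> no flip
Dir W: first cell '.' (not opp) -> no flip
Dir E: opp run (1,2), next='.' -> no flip
Dir SW: first cell '.' (not opp) -> no flip
Dir S: first cell '.' (not opp) -> no flip
Dir SE: opp run (2,2) capped by W -> flip
All flips: (2,2)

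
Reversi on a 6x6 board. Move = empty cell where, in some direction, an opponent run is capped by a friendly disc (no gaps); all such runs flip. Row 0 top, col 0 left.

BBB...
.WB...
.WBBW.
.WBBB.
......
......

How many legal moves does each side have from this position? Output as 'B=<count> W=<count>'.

Answer: B=8 W=6

Derivation:
-- B to move --
(1,0): flips 2 -> legal
(1,3): no bracket -> illegal
(1,4): flips 1 -> legal
(1,5): flips 1 -> legal
(2,0): flips 2 -> legal
(2,5): flips 1 -> legal
(3,0): flips 2 -> legal
(3,5): no bracket -> illegal
(4,0): flips 1 -> legal
(4,1): flips 3 -> legal
(4,2): no bracket -> illegal
B mobility = 8
-- W to move --
(0,3): flips 1 -> legal
(1,0): no bracket -> illegal
(1,3): flips 2 -> legal
(1,4): no bracket -> illegal
(2,5): no bracket -> illegal
(3,5): flips 3 -> legal
(4,1): no bracket -> illegal
(4,2): flips 1 -> legal
(4,3): flips 1 -> legal
(4,4): flips 3 -> legal
(4,5): no bracket -> illegal
W mobility = 6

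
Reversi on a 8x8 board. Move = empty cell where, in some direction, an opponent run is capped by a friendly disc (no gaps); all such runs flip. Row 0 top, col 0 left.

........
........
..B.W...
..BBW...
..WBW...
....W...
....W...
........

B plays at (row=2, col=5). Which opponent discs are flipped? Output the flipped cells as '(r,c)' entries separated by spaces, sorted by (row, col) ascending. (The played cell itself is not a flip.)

Dir NW: first cell '.' (not opp) -> no flip
Dir N: first cell '.' (not opp) -> no flip
Dir NE: first cell '.' (not opp) -> no flip
Dir W: opp run (2,4), next='.' -> no flip
Dir E: first cell '.' (not opp) -> no flip
Dir SW: opp run (3,4) capped by B -> flip
Dir S: first cell '.' (not opp) -> no flip
Dir SE: first cell '.' (not opp) -> no flip

Answer: (3,4)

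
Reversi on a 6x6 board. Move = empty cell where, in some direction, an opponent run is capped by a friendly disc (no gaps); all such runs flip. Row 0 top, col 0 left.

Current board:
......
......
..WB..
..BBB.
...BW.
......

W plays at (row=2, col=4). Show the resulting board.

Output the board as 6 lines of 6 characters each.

Place W at (2,4); scan 8 dirs for brackets.
Dir NW: first cell '.' (not opp) -> no flip
Dir N: first cell '.' (not opp) -> no flip
Dir NE: first cell '.' (not opp) -> no flip
Dir W: opp run (2,3) capped by W -> flip
Dir E: first cell '.' (not opp) -> no flip
Dir SW: opp run (3,3), next='.' -> no flip
Dir S: opp run (3,4) capped by W -> flip
Dir SE: first cell '.' (not opp) -> no flip
All flips: (2,3) (3,4)

Answer: ......
......
..WWW.
..BBW.
...BW.
......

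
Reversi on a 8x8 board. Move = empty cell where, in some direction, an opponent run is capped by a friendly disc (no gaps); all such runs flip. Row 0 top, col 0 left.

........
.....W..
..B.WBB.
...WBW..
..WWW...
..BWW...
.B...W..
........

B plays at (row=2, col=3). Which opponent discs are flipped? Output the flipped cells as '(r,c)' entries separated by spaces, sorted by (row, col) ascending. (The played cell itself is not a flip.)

Dir NW: first cell '.' (not opp) -> no flip
Dir N: first cell '.' (not opp) -> no flip
Dir NE: first cell '.' (not opp) -> no flip
Dir W: first cell 'B' (not opp) -> no flip
Dir E: opp run (2,4) capped by B -> flip
Dir SW: first cell '.' (not opp) -> no flip
Dir S: opp run (3,3) (4,3) (5,3), next='.' -> no flip
Dir SE: first cell 'B' (not opp) -> no flip

Answer: (2,4)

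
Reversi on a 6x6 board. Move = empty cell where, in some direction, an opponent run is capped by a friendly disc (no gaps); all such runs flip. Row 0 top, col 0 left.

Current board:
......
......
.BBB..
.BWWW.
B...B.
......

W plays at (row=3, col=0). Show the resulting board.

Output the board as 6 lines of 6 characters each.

Answer: ......
......
.BBB..
WWWWW.
B...B.
......

Derivation:
Place W at (3,0); scan 8 dirs for brackets.
Dir NW: edge -> no flip
Dir N: first cell '.' (not opp) -> no flip
Dir NE: opp run (2,1), next='.' -> no flip
Dir W: edge -> no flip
Dir E: opp run (3,1) capped by W -> flip
Dir SW: edge -> no flip
Dir S: opp run (4,0), next='.' -> no flip
Dir SE: first cell '.' (not opp) -> no flip
All flips: (3,1)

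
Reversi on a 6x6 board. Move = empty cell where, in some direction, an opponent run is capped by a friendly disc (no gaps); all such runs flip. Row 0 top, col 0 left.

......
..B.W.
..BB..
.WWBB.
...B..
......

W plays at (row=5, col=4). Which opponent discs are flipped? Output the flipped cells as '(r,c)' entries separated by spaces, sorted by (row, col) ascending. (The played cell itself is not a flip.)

Answer: (4,3)

Derivation:
Dir NW: opp run (4,3) capped by W -> flip
Dir N: first cell '.' (not opp) -> no flip
Dir NE: first cell '.' (not opp) -> no flip
Dir W: first cell '.' (not opp) -> no flip
Dir E: first cell '.' (not opp) -> no flip
Dir SW: edge -> no flip
Dir S: edge -> no flip
Dir SE: edge -> no flip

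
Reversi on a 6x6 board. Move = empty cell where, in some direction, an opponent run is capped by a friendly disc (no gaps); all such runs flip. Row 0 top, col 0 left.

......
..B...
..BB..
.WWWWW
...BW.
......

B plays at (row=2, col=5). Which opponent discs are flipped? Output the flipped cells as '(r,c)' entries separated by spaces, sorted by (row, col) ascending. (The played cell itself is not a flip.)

Answer: (3,4)

Derivation:
Dir NW: first cell '.' (not opp) -> no flip
Dir N: first cell '.' (not opp) -> no flip
Dir NE: edge -> no flip
Dir W: first cell '.' (not opp) -> no flip
Dir E: edge -> no flip
Dir SW: opp run (3,4) capped by B -> flip
Dir S: opp run (3,5), next='.' -> no flip
Dir SE: edge -> no flip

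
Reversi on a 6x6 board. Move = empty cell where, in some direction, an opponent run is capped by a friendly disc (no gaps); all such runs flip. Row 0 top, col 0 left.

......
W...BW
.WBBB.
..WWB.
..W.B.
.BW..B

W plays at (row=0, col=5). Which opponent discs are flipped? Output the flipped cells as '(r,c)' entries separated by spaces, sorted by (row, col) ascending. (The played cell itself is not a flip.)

Dir NW: edge -> no flip
Dir N: edge -> no flip
Dir NE: edge -> no flip
Dir W: first cell '.' (not opp) -> no flip
Dir E: edge -> no flip
Dir SW: opp run (1,4) (2,3) capped by W -> flip
Dir S: first cell 'W' (not opp) -> no flip
Dir SE: edge -> no flip

Answer: (1,4) (2,3)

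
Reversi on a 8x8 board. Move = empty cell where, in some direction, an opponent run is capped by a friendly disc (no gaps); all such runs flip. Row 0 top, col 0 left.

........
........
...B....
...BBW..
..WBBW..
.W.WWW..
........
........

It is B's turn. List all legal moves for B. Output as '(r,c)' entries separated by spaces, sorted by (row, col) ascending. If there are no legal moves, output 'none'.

Answer: (2,6) (3,6) (4,1) (4,6) (5,6) (6,0) (6,2) (6,3) (6,4) (6,5) (6,6)

Derivation:
(2,4): no bracket -> illegal
(2,5): no bracket -> illegal
(2,6): flips 1 -> legal
(3,1): no bracket -> illegal
(3,2): no bracket -> illegal
(3,6): flips 1 -> legal
(4,0): no bracket -> illegal
(4,1): flips 1 -> legal
(4,6): flips 1 -> legal
(5,0): no bracket -> illegal
(5,2): no bracket -> illegal
(5,6): flips 1 -> legal
(6,0): flips 2 -> legal
(6,1): no bracket -> illegal
(6,2): flips 1 -> legal
(6,3): flips 1 -> legal
(6,4): flips 1 -> legal
(6,5): flips 1 -> legal
(6,6): flips 1 -> legal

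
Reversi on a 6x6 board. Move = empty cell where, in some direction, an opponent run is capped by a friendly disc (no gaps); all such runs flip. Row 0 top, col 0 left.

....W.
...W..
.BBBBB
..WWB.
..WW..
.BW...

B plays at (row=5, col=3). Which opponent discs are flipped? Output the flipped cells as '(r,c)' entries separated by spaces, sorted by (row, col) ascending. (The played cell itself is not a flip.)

Answer: (3,3) (4,3) (5,2)

Derivation:
Dir NW: opp run (4,2), next='.' -> no flip
Dir N: opp run (4,3) (3,3) capped by B -> flip
Dir NE: first cell '.' (not opp) -> no flip
Dir W: opp run (5,2) capped by B -> flip
Dir E: first cell '.' (not opp) -> no flip
Dir SW: edge -> no flip
Dir S: edge -> no flip
Dir SE: edge -> no flip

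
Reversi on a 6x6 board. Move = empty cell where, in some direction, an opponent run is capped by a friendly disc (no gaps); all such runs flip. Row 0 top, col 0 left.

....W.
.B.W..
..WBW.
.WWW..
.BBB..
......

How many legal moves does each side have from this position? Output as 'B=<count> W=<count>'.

-- B to move --
(0,2): no bracket -> illegal
(0,3): flips 1 -> legal
(0,5): no bracket -> illegal
(1,2): flips 2 -> legal
(1,4): no bracket -> illegal
(1,5): flips 2 -> legal
(2,0): flips 1 -> legal
(2,1): flips 3 -> legal
(2,5): flips 1 -> legal
(3,0): no bracket -> illegal
(3,4): no bracket -> illegal
(3,5): no bracket -> illegal
(4,0): no bracket -> illegal
(4,4): flips 2 -> legal
B mobility = 7
-- W to move --
(0,0): flips 1 -> legal
(0,1): no bracket -> illegal
(0,2): no bracket -> illegal
(1,0): no bracket -> illegal
(1,2): no bracket -> illegal
(1,4): flips 1 -> legal
(2,0): no bracket -> illegal
(2,1): no bracket -> illegal
(3,0): no bracket -> illegal
(3,4): no bracket -> illegal
(4,0): no bracket -> illegal
(4,4): no bracket -> illegal
(5,0): flips 1 -> legal
(5,1): flips 2 -> legal
(5,2): flips 1 -> legal
(5,3): flips 2 -> legal
(5,4): flips 1 -> legal
W mobility = 7

Answer: B=7 W=7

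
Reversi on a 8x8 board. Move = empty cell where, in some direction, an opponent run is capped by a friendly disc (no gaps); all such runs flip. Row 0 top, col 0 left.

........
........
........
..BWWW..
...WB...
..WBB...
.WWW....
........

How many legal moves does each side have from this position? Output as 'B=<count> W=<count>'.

Answer: B=10 W=6

Derivation:
-- B to move --
(2,2): flips 1 -> legal
(2,3): flips 2 -> legal
(2,4): flips 1 -> legal
(2,5): no bracket -> illegal
(2,6): flips 1 -> legal
(3,6): flips 3 -> legal
(4,1): no bracket -> illegal
(4,2): flips 1 -> legal
(4,5): no bracket -> illegal
(4,6): no bracket -> illegal
(5,0): no bracket -> illegal
(5,1): flips 1 -> legal
(6,0): no bracket -> illegal
(6,4): no bracket -> illegal
(7,0): no bracket -> illegal
(7,1): flips 1 -> legal
(7,2): flips 1 -> legal
(7,3): flips 1 -> legal
(7,4): no bracket -> illegal
B mobility = 10
-- W to move --
(2,1): flips 1 -> legal
(2,2): no bracket -> illegal
(2,3): no bracket -> illegal
(3,1): flips 1 -> legal
(4,1): no bracket -> illegal
(4,2): no bracket -> illegal
(4,5): flips 2 -> legal
(5,5): flips 3 -> legal
(6,4): flips 2 -> legal
(6,5): flips 1 -> legal
W mobility = 6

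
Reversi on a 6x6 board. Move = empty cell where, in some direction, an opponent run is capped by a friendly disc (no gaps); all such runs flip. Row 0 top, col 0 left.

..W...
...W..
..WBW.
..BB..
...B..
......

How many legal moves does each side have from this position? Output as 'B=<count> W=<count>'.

Answer: B=6 W=3

Derivation:
-- B to move --
(0,1): no bracket -> illegal
(0,3): flips 1 -> legal
(0,4): no bracket -> illegal
(1,1): flips 1 -> legal
(1,2): flips 1 -> legal
(1,4): no bracket -> illegal
(1,5): flips 1 -> legal
(2,1): flips 1 -> legal
(2,5): flips 1 -> legal
(3,1): no bracket -> illegal
(3,4): no bracket -> illegal
(3,5): no bracket -> illegal
B mobility = 6
-- W to move --
(1,2): no bracket -> illegal
(1,4): no bracket -> illegal
(2,1): no bracket -> illegal
(3,1): no bracket -> illegal
(3,4): no bracket -> illegal
(4,1): no bracket -> illegal
(4,2): flips 2 -> legal
(4,4): flips 1 -> legal
(5,2): no bracket -> illegal
(5,3): flips 3 -> legal
(5,4): no bracket -> illegal
W mobility = 3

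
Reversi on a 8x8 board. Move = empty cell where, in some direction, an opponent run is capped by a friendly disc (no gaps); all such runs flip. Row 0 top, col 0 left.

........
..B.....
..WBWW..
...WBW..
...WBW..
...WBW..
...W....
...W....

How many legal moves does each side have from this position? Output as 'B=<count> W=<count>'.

Answer: B=14 W=5

Derivation:
-- B to move --
(1,1): flips 2 -> legal
(1,3): no bracket -> illegal
(1,4): flips 1 -> legal
(1,5): no bracket -> illegal
(1,6): flips 1 -> legal
(2,1): flips 1 -> legal
(2,6): flips 3 -> legal
(3,1): no bracket -> illegal
(3,2): flips 3 -> legal
(3,6): flips 2 -> legal
(4,2): flips 1 -> legal
(4,6): flips 1 -> legal
(5,2): flips 2 -> legal
(5,6): flips 2 -> legal
(6,2): flips 1 -> legal
(6,4): no bracket -> illegal
(6,5): no bracket -> illegal
(6,6): flips 1 -> legal
(7,2): flips 1 -> legal
(7,4): no bracket -> illegal
B mobility = 14
-- W to move --
(0,1): flips 3 -> legal
(0,2): flips 1 -> legal
(0,3): no bracket -> illegal
(1,1): no bracket -> illegal
(1,3): flips 1 -> legal
(1,4): no bracket -> illegal
(2,1): no bracket -> illegal
(3,2): no bracket -> illegal
(6,4): flips 3 -> legal
(6,5): flips 1 -> legal
W mobility = 5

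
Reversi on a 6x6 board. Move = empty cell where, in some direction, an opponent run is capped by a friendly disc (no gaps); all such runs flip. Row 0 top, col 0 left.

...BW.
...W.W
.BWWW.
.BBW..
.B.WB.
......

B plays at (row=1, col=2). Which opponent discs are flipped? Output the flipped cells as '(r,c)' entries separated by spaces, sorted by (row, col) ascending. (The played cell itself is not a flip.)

Answer: (2,2)

Derivation:
Dir NW: first cell '.' (not opp) -> no flip
Dir N: first cell '.' (not opp) -> no flip
Dir NE: first cell 'B' (not opp) -> no flip
Dir W: first cell '.' (not opp) -> no flip
Dir E: opp run (1,3), next='.' -> no flip
Dir SW: first cell 'B' (not opp) -> no flip
Dir S: opp run (2,2) capped by B -> flip
Dir SE: opp run (2,3), next='.' -> no flip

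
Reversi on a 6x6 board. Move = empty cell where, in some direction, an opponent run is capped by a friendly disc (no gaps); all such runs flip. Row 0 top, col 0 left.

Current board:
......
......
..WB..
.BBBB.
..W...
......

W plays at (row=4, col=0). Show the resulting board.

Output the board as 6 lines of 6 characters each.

Answer: ......
......
..WB..
.WBBB.
W.W...
......

Derivation:
Place W at (4,0); scan 8 dirs for brackets.
Dir NW: edge -> no flip
Dir N: first cell '.' (not opp) -> no flip
Dir NE: opp run (3,1) capped by W -> flip
Dir W: edge -> no flip
Dir E: first cell '.' (not opp) -> no flip
Dir SW: edge -> no flip
Dir S: first cell '.' (not opp) -> no flip
Dir SE: first cell '.' (not opp) -> no flip
All flips: (3,1)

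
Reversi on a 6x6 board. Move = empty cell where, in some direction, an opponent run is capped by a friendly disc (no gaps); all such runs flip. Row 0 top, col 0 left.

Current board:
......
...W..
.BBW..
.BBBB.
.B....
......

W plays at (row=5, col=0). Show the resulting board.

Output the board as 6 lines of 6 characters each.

Place W at (5,0); scan 8 dirs for brackets.
Dir NW: edge -> no flip
Dir N: first cell '.' (not opp) -> no flip
Dir NE: opp run (4,1) (3,2) capped by W -> flip
Dir W: edge -> no flip
Dir E: first cell '.' (not opp) -> no flip
Dir SW: edge -> no flip
Dir S: edge -> no flip
Dir SE: edge -> no flip
All flips: (3,2) (4,1)

Answer: ......
...W..
.BBW..
.BWBB.
.W....
W.....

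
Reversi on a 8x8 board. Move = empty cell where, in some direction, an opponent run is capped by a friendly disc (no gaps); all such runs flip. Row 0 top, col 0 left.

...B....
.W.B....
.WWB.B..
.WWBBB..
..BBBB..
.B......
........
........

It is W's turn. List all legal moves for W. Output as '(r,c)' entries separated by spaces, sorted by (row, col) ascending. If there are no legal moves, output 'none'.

Answer: (0,4) (1,4) (2,4) (3,6) (5,2) (5,3) (5,4) (5,5)

Derivation:
(0,2): no bracket -> illegal
(0,4): flips 1 -> legal
(1,2): no bracket -> illegal
(1,4): flips 1 -> legal
(1,5): no bracket -> illegal
(1,6): no bracket -> illegal
(2,4): flips 1 -> legal
(2,6): no bracket -> illegal
(3,6): flips 3 -> legal
(4,0): no bracket -> illegal
(4,1): no bracket -> illegal
(4,6): no bracket -> illegal
(5,0): no bracket -> illegal
(5,2): flips 1 -> legal
(5,3): flips 1 -> legal
(5,4): flips 1 -> legal
(5,5): flips 2 -> legal
(5,6): no bracket -> illegal
(6,0): no bracket -> illegal
(6,1): no bracket -> illegal
(6,2): no bracket -> illegal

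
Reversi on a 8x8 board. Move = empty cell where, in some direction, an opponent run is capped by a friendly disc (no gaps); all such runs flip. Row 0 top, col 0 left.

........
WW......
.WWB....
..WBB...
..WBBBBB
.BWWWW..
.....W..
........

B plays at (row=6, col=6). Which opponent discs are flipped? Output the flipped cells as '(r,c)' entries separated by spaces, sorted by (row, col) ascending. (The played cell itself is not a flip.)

Answer: (5,5)

Derivation:
Dir NW: opp run (5,5) capped by B -> flip
Dir N: first cell '.' (not opp) -> no flip
Dir NE: first cell '.' (not opp) -> no flip
Dir W: opp run (6,5), next='.' -> no flip
Dir E: first cell '.' (not opp) -> no flip
Dir SW: first cell '.' (not opp) -> no flip
Dir S: first cell '.' (not opp) -> no flip
Dir SE: first cell '.' (not opp) -> no flip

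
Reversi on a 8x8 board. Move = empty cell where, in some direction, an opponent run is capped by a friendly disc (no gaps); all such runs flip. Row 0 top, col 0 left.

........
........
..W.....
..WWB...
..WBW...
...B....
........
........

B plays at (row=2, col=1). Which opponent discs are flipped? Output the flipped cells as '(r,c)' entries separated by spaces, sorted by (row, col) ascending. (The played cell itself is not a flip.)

Dir NW: first cell '.' (not opp) -> no flip
Dir N: first cell '.' (not opp) -> no flip
Dir NE: first cell '.' (not opp) -> no flip
Dir W: first cell '.' (not opp) -> no flip
Dir E: opp run (2,2), next='.' -> no flip
Dir SW: first cell '.' (not opp) -> no flip
Dir S: first cell '.' (not opp) -> no flip
Dir SE: opp run (3,2) capped by B -> flip

Answer: (3,2)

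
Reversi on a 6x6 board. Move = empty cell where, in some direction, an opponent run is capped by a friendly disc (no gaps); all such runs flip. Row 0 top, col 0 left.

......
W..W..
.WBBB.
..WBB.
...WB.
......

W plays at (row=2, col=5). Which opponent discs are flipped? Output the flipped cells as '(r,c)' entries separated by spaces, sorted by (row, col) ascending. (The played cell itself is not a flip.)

Dir NW: first cell '.' (not opp) -> no flip
Dir N: first cell '.' (not opp) -> no flip
Dir NE: edge -> no flip
Dir W: opp run (2,4) (2,3) (2,2) capped by W -> flip
Dir E: edge -> no flip
Dir SW: opp run (3,4) capped by W -> flip
Dir S: first cell '.' (not opp) -> no flip
Dir SE: edge -> no flip

Answer: (2,2) (2,3) (2,4) (3,4)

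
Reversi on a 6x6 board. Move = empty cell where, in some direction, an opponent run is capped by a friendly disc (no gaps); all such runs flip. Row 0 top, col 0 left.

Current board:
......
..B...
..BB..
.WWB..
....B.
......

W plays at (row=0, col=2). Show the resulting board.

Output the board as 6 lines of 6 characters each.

Answer: ..W...
..W...
..WB..
.WWB..
....B.
......

Derivation:
Place W at (0,2); scan 8 dirs for brackets.
Dir NW: edge -> no flip
Dir N: edge -> no flip
Dir NE: edge -> no flip
Dir W: first cell '.' (not opp) -> no flip
Dir E: first cell '.' (not opp) -> no flip
Dir SW: first cell '.' (not opp) -> no flip
Dir S: opp run (1,2) (2,2) capped by W -> flip
Dir SE: first cell '.' (not opp) -> no flip
All flips: (1,2) (2,2)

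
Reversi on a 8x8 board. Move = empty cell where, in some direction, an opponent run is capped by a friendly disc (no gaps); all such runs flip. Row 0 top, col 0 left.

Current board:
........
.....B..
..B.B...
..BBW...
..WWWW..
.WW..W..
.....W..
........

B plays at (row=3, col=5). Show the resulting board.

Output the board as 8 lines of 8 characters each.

Answer: ........
.....B..
..B.B...
..BBBB..
..WWWW..
.WW..W..
.....W..
........

Derivation:
Place B at (3,5); scan 8 dirs for brackets.
Dir NW: first cell 'B' (not opp) -> no flip
Dir N: first cell '.' (not opp) -> no flip
Dir NE: first cell '.' (not opp) -> no flip
Dir W: opp run (3,4) capped by B -> flip
Dir E: first cell '.' (not opp) -> no flip
Dir SW: opp run (4,4), next='.' -> no flip
Dir S: opp run (4,5) (5,5) (6,5), next='.' -> no flip
Dir SE: first cell '.' (not opp) -> no flip
All flips: (3,4)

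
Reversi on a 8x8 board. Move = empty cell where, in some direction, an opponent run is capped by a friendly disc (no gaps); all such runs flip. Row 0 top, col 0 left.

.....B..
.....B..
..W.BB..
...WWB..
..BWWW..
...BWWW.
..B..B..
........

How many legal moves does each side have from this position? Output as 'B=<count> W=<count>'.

-- B to move --
(1,1): no bracket -> illegal
(1,2): no bracket -> illegal
(1,3): no bracket -> illegal
(2,1): no bracket -> illegal
(2,3): flips 2 -> legal
(3,1): no bracket -> illegal
(3,2): flips 4 -> legal
(3,6): no bracket -> illegal
(4,6): flips 3 -> legal
(4,7): flips 1 -> legal
(5,2): flips 2 -> legal
(5,7): flips 3 -> legal
(6,3): no bracket -> illegal
(6,4): flips 3 -> legal
(6,6): no bracket -> illegal
(6,7): no bracket -> illegal
B mobility = 7
-- W to move --
(0,4): no bracket -> illegal
(0,6): flips 2 -> legal
(1,3): no bracket -> illegal
(1,4): flips 1 -> legal
(1,6): flips 1 -> legal
(2,3): no bracket -> illegal
(2,6): flips 1 -> legal
(3,1): no bracket -> illegal
(3,2): no bracket -> illegal
(3,6): flips 1 -> legal
(4,1): flips 1 -> legal
(4,6): no bracket -> illegal
(5,1): flips 1 -> legal
(5,2): flips 1 -> legal
(6,1): no bracket -> illegal
(6,3): flips 1 -> legal
(6,4): no bracket -> illegal
(6,6): no bracket -> illegal
(7,1): flips 2 -> legal
(7,2): no bracket -> illegal
(7,3): no bracket -> illegal
(7,4): flips 1 -> legal
(7,5): flips 1 -> legal
(7,6): flips 1 -> legal
W mobility = 13

Answer: B=7 W=13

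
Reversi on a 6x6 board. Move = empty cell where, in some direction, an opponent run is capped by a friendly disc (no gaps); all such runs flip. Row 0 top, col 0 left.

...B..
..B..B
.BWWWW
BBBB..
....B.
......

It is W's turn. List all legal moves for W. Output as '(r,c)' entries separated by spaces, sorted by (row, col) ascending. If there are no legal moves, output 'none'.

Answer: (0,1) (0,2) (0,5) (2,0) (4,0) (4,1) (4,2) (4,3) (5,5)

Derivation:
(0,1): flips 1 -> legal
(0,2): flips 1 -> legal
(0,4): no bracket -> illegal
(0,5): flips 1 -> legal
(1,0): no bracket -> illegal
(1,1): no bracket -> illegal
(1,3): no bracket -> illegal
(1,4): no bracket -> illegal
(2,0): flips 1 -> legal
(3,4): no bracket -> illegal
(3,5): no bracket -> illegal
(4,0): flips 1 -> legal
(4,1): flips 1 -> legal
(4,2): flips 2 -> legal
(4,3): flips 1 -> legal
(4,5): no bracket -> illegal
(5,3): no bracket -> illegal
(5,4): no bracket -> illegal
(5,5): flips 2 -> legal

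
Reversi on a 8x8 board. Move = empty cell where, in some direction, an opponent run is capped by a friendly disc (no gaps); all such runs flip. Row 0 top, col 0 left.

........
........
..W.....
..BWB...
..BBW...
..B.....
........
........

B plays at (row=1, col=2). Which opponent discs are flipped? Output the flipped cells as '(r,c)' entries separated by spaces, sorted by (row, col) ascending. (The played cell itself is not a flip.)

Answer: (2,2)

Derivation:
Dir NW: first cell '.' (not opp) -> no flip
Dir N: first cell '.' (not opp) -> no flip
Dir NE: first cell '.' (not opp) -> no flip
Dir W: first cell '.' (not opp) -> no flip
Dir E: first cell '.' (not opp) -> no flip
Dir SW: first cell '.' (not opp) -> no flip
Dir S: opp run (2,2) capped by B -> flip
Dir SE: first cell '.' (not opp) -> no flip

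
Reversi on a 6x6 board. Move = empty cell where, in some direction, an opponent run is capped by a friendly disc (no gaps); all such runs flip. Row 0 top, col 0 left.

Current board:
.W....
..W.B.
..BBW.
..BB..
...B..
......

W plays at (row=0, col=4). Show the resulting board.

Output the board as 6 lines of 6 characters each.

Place W at (0,4); scan 8 dirs for brackets.
Dir NW: edge -> no flip
Dir N: edge -> no flip
Dir NE: edge -> no flip
Dir W: first cell '.' (not opp) -> no flip
Dir E: first cell '.' (not opp) -> no flip
Dir SW: first cell '.' (not opp) -> no flip
Dir S: opp run (1,4) capped by W -> flip
Dir SE: first cell '.' (not opp) -> no flip
All flips: (1,4)

Answer: .W..W.
..W.W.
..BBW.
..BB..
...B..
......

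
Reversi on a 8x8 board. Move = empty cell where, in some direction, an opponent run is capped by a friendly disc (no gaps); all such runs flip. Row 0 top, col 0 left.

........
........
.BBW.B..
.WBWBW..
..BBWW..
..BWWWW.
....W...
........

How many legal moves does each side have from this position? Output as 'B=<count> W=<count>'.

Answer: B=17 W=8

Derivation:
-- B to move --
(1,2): flips 1 -> legal
(1,3): flips 2 -> legal
(1,4): flips 1 -> legal
(2,0): flips 1 -> legal
(2,4): flips 2 -> legal
(2,6): no bracket -> illegal
(3,0): flips 1 -> legal
(3,6): flips 1 -> legal
(4,0): flips 1 -> legal
(4,1): flips 1 -> legal
(4,6): flips 2 -> legal
(4,7): no bracket -> illegal
(5,7): flips 4 -> legal
(6,2): no bracket -> illegal
(6,3): flips 1 -> legal
(6,5): flips 4 -> legal
(6,6): flips 3 -> legal
(6,7): flips 2 -> legal
(7,3): no bracket -> illegal
(7,4): flips 3 -> legal
(7,5): flips 2 -> legal
B mobility = 17
-- W to move --
(1,0): flips 3 -> legal
(1,1): flips 2 -> legal
(1,2): no bracket -> illegal
(1,3): flips 1 -> legal
(1,4): no bracket -> illegal
(1,5): flips 1 -> legal
(1,6): no bracket -> illegal
(2,0): flips 2 -> legal
(2,4): flips 1 -> legal
(2,6): no bracket -> illegal
(3,0): no bracket -> illegal
(3,6): no bracket -> illegal
(4,1): flips 3 -> legal
(5,1): flips 2 -> legal
(6,1): no bracket -> illegal
(6,2): no bracket -> illegal
(6,3): no bracket -> illegal
W mobility = 8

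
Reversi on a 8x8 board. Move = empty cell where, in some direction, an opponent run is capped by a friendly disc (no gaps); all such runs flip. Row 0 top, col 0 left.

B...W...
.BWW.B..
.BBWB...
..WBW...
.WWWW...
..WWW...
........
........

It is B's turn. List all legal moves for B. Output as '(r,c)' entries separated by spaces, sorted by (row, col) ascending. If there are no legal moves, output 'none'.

Answer: (0,2) (0,3) (1,4) (3,1) (3,5) (5,1) (5,5) (6,2) (6,3) (6,4) (6,5)

Derivation:
(0,1): no bracket -> illegal
(0,2): flips 2 -> legal
(0,3): flips 3 -> legal
(0,5): no bracket -> illegal
(1,4): flips 2 -> legal
(2,5): no bracket -> illegal
(3,0): no bracket -> illegal
(3,1): flips 1 -> legal
(3,5): flips 1 -> legal
(4,0): no bracket -> illegal
(4,5): no bracket -> illegal
(5,0): no bracket -> illegal
(5,1): flips 1 -> legal
(5,5): flips 1 -> legal
(6,1): no bracket -> illegal
(6,2): flips 3 -> legal
(6,3): flips 2 -> legal
(6,4): flips 3 -> legal
(6,5): flips 3 -> legal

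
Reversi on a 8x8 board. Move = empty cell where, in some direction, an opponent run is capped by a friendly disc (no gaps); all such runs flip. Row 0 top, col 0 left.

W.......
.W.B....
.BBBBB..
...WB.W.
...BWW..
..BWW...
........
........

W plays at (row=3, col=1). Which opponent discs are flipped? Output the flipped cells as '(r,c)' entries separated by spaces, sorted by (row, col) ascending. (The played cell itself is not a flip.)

Answer: (2,1)

Derivation:
Dir NW: first cell '.' (not opp) -> no flip
Dir N: opp run (2,1) capped by W -> flip
Dir NE: opp run (2,2) (1,3), next='.' -> no flip
Dir W: first cell '.' (not opp) -> no flip
Dir E: first cell '.' (not opp) -> no flip
Dir SW: first cell '.' (not opp) -> no flip
Dir S: first cell '.' (not opp) -> no flip
Dir SE: first cell '.' (not opp) -> no flip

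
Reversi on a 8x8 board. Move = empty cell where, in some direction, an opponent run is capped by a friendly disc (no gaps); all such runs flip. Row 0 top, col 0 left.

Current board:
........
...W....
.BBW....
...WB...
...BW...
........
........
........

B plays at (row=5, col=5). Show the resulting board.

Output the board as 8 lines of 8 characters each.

Place B at (5,5); scan 8 dirs for brackets.
Dir NW: opp run (4,4) (3,3) capped by B -> flip
Dir N: first cell '.' (not opp) -> no flip
Dir NE: first cell '.' (not opp) -> no flip
Dir W: first cell '.' (not opp) -> no flip
Dir E: first cell '.' (not opp) -> no flip
Dir SW: first cell '.' (not opp) -> no flip
Dir S: first cell '.' (not opp) -> no flip
Dir SE: first cell '.' (not opp) -> no flip
All flips: (3,3) (4,4)

Answer: ........
...W....
.BBW....
...BB...
...BB...
.....B..
........
........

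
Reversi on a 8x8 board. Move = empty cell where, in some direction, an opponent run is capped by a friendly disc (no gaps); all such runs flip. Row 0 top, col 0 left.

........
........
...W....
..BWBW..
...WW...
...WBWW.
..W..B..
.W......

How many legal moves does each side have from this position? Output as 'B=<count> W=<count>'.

Answer: B=7 W=10

Derivation:
-- B to move --
(1,2): flips 1 -> legal
(1,3): no bracket -> illegal
(1,4): flips 1 -> legal
(2,2): no bracket -> illegal
(2,4): no bracket -> illegal
(2,5): no bracket -> illegal
(2,6): no bracket -> illegal
(3,6): flips 1 -> legal
(4,2): no bracket -> illegal
(4,5): flips 1 -> legal
(4,6): no bracket -> illegal
(4,7): flips 1 -> legal
(5,1): no bracket -> illegal
(5,2): flips 2 -> legal
(5,7): flips 2 -> legal
(6,0): no bracket -> illegal
(6,1): no bracket -> illegal
(6,3): no bracket -> illegal
(6,4): no bracket -> illegal
(6,6): no bracket -> illegal
(6,7): no bracket -> illegal
(7,0): no bracket -> illegal
(7,2): no bracket -> illegal
(7,3): no bracket -> illegal
B mobility = 7
-- W to move --
(2,1): flips 1 -> legal
(2,2): no bracket -> illegal
(2,4): flips 1 -> legal
(2,5): flips 1 -> legal
(3,1): flips 1 -> legal
(4,1): flips 1 -> legal
(4,2): no bracket -> illegal
(4,5): flips 1 -> legal
(6,3): no bracket -> illegal
(6,4): flips 1 -> legal
(6,6): no bracket -> illegal
(7,4): flips 1 -> legal
(7,5): flips 1 -> legal
(7,6): flips 2 -> legal
W mobility = 10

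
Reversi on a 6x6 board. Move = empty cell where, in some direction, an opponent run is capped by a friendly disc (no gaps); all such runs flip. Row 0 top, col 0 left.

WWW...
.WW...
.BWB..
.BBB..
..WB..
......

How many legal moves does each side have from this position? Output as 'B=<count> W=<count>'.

Answer: B=6 W=7

Derivation:
-- B to move --
(0,3): flips 1 -> legal
(1,0): no bracket -> illegal
(1,3): flips 1 -> legal
(2,0): no bracket -> illegal
(4,1): flips 1 -> legal
(5,1): flips 1 -> legal
(5,2): flips 1 -> legal
(5,3): flips 1 -> legal
B mobility = 6
-- W to move --
(1,0): no bracket -> illegal
(1,3): no bracket -> illegal
(1,4): no bracket -> illegal
(2,0): flips 2 -> legal
(2,4): flips 2 -> legal
(3,0): flips 1 -> legal
(3,4): flips 1 -> legal
(4,0): flips 1 -> legal
(4,1): flips 2 -> legal
(4,4): flips 2 -> legal
(5,2): no bracket -> illegal
(5,3): no bracket -> illegal
(5,4): no bracket -> illegal
W mobility = 7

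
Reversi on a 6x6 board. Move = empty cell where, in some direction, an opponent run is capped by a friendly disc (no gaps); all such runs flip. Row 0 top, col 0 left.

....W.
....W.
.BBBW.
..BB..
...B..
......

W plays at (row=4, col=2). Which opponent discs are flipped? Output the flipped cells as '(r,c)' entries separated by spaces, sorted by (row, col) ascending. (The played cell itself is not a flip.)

Answer: (3,3)

Derivation:
Dir NW: first cell '.' (not opp) -> no flip
Dir N: opp run (3,2) (2,2), next='.' -> no flip
Dir NE: opp run (3,3) capped by W -> flip
Dir W: first cell '.' (not opp) -> no flip
Dir E: opp run (4,3), next='.' -> no flip
Dir SW: first cell '.' (not opp) -> no flip
Dir S: first cell '.' (not opp) -> no flip
Dir SE: first cell '.' (not opp) -> no flip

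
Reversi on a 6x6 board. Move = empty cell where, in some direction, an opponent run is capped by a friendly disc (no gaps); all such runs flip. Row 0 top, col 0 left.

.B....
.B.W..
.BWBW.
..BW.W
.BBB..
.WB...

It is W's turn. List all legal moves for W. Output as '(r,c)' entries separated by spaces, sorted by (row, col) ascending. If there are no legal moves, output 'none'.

(0,0): flips 1 -> legal
(0,2): no bracket -> illegal
(1,0): no bracket -> illegal
(1,2): no bracket -> illegal
(1,4): no bracket -> illegal
(2,0): flips 1 -> legal
(3,0): no bracket -> illegal
(3,1): flips 2 -> legal
(3,4): no bracket -> illegal
(4,0): no bracket -> illegal
(4,4): no bracket -> illegal
(5,0): no bracket -> illegal
(5,3): flips 2 -> legal
(5,4): no bracket -> illegal

Answer: (0,0) (2,0) (3,1) (5,3)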